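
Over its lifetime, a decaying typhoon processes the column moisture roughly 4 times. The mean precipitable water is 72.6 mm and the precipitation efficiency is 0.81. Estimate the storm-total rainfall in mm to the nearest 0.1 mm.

rainfall ≈ 235.2 mm

Each cycle deposits ε × PW = 0.81 × 72.6 = 58.806 mm.
Over 4 cycles: 4 × 58.806 = 235.2 mm.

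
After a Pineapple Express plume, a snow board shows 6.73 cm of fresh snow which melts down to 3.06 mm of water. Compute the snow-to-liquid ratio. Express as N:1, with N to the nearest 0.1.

Ratio = snow depth / SWE = 67.3 mm / 3.06 mm = 22.0, i.e. 22.0:1.

ratio ≈ 22.0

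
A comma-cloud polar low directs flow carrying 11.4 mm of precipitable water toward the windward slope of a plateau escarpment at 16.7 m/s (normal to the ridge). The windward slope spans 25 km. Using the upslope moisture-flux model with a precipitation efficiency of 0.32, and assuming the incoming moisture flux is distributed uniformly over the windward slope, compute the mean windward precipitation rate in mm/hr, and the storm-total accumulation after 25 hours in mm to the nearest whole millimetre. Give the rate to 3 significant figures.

R ≈ 8.77 mm/hr; total ≈ 219 mm

Incoming column moisture flux per unit ridge length: F = V × PW = 16.7 × 11.4 = 190.38 mm·m/s.
Spread over the 25 km slope with efficiency ε = 0.32: R = ε·F/W = 0.32 × 190.38 / 25000 m = 2.437e-03 mm/s.
R = 2.437e-03 × 3600 = 8.77 mm/hr.
Over 25 h: total = 8.77 × 25 = 219.25 ≈ 219 mm.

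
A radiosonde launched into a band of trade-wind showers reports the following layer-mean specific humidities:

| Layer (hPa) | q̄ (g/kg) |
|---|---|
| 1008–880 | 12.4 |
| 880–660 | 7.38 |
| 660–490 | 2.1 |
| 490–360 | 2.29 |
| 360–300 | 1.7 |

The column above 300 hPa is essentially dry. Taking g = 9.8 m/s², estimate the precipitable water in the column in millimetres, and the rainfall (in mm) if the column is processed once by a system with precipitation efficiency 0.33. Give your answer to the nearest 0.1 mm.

PW ≈ 40.5 mm; rainfall ≈ 13.4 mm

Precipitable water is the column-integrated vapour mass per unit area: PW = (1/g) Σ q̄ Δp, with q in kg/kg and Δp in Pa (1 kg/m² of water = 1 mm).
Layer 1008–880 hPa: Δp = 128 hPa = 12800 Pa, q̄ = 0.0124 kg/kg → 0.0124 × 12800 / 9.8 = 16.20 mm
Layer 880–660 hPa: Δp = 220 hPa = 22000 Pa, q̄ = 0.00738 kg/kg → 0.00738 × 22000 / 9.8 = 16.57 mm
Layer 660–490 hPa: Δp = 170 hPa = 17000 Pa, q̄ = 0.0021 kg/kg → 0.0021 × 17000 / 9.8 = 3.64 mm
Layer 490–360 hPa: Δp = 130 hPa = 13000 Pa, q̄ = 0.00229 kg/kg → 0.00229 × 13000 / 9.8 = 3.04 mm
Layer 360–300 hPa: Δp = 60 hPa = 6000 Pa, q̄ = 0.0017 kg/kg → 0.0017 × 6000 / 9.8 = 1.04 mm
PW = 16.20 + 16.57 + 3.64 + 3.04 + 1.04 = 40.49 ≈ 40.5 mm.
Rainfall = ε × PW = 0.33 × 40.5 = 13.4 mm.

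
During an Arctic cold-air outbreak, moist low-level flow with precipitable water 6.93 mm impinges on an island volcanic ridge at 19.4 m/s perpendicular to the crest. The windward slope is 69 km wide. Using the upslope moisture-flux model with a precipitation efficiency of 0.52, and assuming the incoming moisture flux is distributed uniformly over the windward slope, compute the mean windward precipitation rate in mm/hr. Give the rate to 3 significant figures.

Incoming column moisture flux per unit ridge length: F = V × PW = 19.4 × 6.93 = 134.442 mm·m/s.
Spread over the 69 km slope with efficiency ε = 0.52: R = ε·F/W = 0.52 × 134.442 / 69000 m = 1.013e-03 mm/s.
R = 1.013e-03 × 3600 = 3.65 mm/hr.

R ≈ 3.65 mm/hr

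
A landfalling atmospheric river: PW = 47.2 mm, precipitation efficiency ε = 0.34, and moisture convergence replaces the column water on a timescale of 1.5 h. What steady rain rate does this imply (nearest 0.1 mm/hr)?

R ≈ 10.7 mm/hr

Each overturning extracts ε × PW = 0.34 × 47.2 = 16.048 mm.
Rate = ε·PW / τ = 16.048 / 1.5 h = 10.7 mm/hr.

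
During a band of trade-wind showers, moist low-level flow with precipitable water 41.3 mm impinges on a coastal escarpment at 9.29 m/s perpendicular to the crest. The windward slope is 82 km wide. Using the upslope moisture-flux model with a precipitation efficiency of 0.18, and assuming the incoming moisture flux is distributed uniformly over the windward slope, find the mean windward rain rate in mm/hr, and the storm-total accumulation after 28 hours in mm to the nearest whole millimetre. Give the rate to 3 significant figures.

Incoming column moisture flux per unit ridge length: F = V × PW = 9.29 × 41.3 = 383.677 mm·m/s.
Spread over the 82 km slope with efficiency ε = 0.18: R = ε·F/W = 0.18 × 383.677 / 82000 m = 8.422e-04 mm/s.
R = 8.422e-04 × 3600 = 3.03 mm/hr.
Over 28 h: total = 3.03 × 28 = 84.84 ≈ 85 mm.

R ≈ 3.03 mm/hr; total ≈ 85 mm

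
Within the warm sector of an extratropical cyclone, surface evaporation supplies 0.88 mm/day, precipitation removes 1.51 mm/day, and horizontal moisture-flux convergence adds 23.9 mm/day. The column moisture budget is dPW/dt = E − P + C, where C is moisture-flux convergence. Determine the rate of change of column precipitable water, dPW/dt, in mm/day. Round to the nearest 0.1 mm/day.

dPW/dt ≈ 23.3 mm/day

dPW/dt = E − P + C = 0.88 − 1.51 + (23.9) = 23.3 mm/day.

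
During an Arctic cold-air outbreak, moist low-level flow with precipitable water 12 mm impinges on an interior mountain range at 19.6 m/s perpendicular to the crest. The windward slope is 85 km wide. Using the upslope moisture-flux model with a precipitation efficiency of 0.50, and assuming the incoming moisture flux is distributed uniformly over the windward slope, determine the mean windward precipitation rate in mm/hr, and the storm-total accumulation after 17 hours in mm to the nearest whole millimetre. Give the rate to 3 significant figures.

R ≈ 4.98 mm/hr; total ≈ 85 mm

Incoming column moisture flux per unit ridge length: F = V × PW = 19.6 × 12 = 235.2 mm·m/s.
Spread over the 85 km slope with efficiency ε = 0.50: R = ε·F/W = 0.50 × 235.2 / 85000 m = 1.384e-03 mm/s.
R = 1.384e-03 × 3600 = 4.98 mm/hr.
Over 17 h: total = 4.98 × 17 = 84.66 ≈ 85 mm.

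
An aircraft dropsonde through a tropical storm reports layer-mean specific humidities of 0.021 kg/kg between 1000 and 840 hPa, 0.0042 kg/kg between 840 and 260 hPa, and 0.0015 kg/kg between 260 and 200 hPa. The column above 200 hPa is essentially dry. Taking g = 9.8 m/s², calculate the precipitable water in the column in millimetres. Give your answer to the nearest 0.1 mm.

PW ≈ 60.1 mm

Precipitable water is the column-integrated vapour mass per unit area: PW = (1/g) Σ q̄ Δp, with q in kg/kg and Δp in Pa (1 kg/m² of water = 1 mm).
Layer 1000–840 hPa: Δp = 160 hPa = 16000 Pa, q̄ = 0.021 kg/kg → 0.021 × 16000 / 9.8 = 34.29 mm
Layer 840–260 hPa: Δp = 580 hPa = 58000 Pa, q̄ = 0.0042 kg/kg → 0.0042 × 58000 / 9.8 = 24.86 mm
Layer 260–200 hPa: Δp = 60 hPa = 6000 Pa, q̄ = 0.0015 kg/kg → 0.0015 × 6000 / 9.8 = 0.92 mm
PW = 34.29 + 24.86 + 0.92 = 60.07 ≈ 60.1 mm.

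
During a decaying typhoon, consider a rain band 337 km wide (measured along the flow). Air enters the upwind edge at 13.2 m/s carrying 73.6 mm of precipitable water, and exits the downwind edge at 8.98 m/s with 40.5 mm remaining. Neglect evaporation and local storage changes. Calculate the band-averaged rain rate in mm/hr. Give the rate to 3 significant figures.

Column moisture flux per unit crosswind length is F = V × PW.
Inflow: F_in = 13.2 × 73.6 = 971.52 mm·m/s
Outflow: F_out = 8.98 × 40.5 = 363.69 mm·m/s
Steady-state rate R = (F_in − F_out)/L = (971.52 − 363.69) / 337000 m = 1.804e-03 mm/s.
R = 1.804e-03 × 3600 = 6.49 mm/hr.

R ≈ 6.49 mm/hr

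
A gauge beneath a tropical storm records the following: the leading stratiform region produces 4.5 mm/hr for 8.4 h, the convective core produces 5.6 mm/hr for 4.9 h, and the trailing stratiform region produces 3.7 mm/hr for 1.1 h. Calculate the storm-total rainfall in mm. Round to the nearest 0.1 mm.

total ≈ 69.3 mm

Total = Σ Rᵢ Δtᵢ = 4.5 × 8.4 + 5.6 × 4.9 + 3.7 × 1.1
      = 37.8 + 27.44 + 4.07 = 69.3 mm.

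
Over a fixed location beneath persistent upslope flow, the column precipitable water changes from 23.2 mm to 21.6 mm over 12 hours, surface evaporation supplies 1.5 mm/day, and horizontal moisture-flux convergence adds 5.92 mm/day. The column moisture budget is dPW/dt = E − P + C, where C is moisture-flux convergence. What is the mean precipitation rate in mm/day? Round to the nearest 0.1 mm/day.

P ≈ 10.6 mm/day

dPW/dt = (21.6 − 23.2) mm / (12/24 day) = -3.200 mm/day.
P = E + C − dPW/dt = 1.5 + (5.92) − (-3.200) = 10.6 mm/day.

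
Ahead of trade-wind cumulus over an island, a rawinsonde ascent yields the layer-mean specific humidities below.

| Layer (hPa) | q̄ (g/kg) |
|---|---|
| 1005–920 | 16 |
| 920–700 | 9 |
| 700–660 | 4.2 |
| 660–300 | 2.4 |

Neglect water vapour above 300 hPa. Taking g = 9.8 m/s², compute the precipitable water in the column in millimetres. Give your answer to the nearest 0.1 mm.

Precipitable water is the column-integrated vapour mass per unit area: PW = (1/g) Σ q̄ Δp, with q in kg/kg and Δp in Pa (1 kg/m² of water = 1 mm).
Layer 1005–920 hPa: Δp = 85 hPa = 8500 Pa, q̄ = 0.016 kg/kg → 0.016 × 8500 / 9.8 = 13.88 mm
Layer 920–700 hPa: Δp = 220 hPa = 22000 Pa, q̄ = 0.009 kg/kg → 0.009 × 22000 / 9.8 = 20.20 mm
Layer 700–660 hPa: Δp = 40 hPa = 4000 Pa, q̄ = 0.0042 kg/kg → 0.0042 × 4000 / 9.8 = 1.71 mm
Layer 660–300 hPa: Δp = 360 hPa = 36000 Pa, q̄ = 0.0024 kg/kg → 0.0024 × 36000 / 9.8 = 8.82 mm
PW = 13.88 + 20.20 + 1.71 + 8.82 = 44.61 ≈ 44.6 mm.

PW ≈ 44.6 mm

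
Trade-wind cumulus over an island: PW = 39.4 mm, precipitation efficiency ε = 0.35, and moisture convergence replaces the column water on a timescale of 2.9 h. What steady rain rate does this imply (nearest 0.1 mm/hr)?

R ≈ 4.8 mm/hr

Each overturning extracts ε × PW = 0.35 × 39.4 = 13.79 mm.
Rate = ε·PW / τ = 13.79 / 2.9 h = 4.8 mm/hr.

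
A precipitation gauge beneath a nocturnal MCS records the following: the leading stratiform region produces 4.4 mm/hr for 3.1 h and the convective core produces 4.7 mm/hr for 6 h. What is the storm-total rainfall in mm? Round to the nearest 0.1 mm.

total ≈ 41.8 mm

Total = Σ Rᵢ Δtᵢ = 4.4 × 3.1 + 4.7 × 6
      = 13.64 + 28.2 = 41.8 mm.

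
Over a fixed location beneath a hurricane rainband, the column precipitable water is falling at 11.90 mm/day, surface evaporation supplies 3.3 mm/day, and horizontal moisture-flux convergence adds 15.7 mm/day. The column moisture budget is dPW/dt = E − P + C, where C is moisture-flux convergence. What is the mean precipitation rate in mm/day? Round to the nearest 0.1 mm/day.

dPW/dt = -11.90 mm/day.
P = E + C − dPW/dt = 3.3 + (15.7) − (-11.90) = 30.9 mm/day.

P ≈ 30.9 mm/day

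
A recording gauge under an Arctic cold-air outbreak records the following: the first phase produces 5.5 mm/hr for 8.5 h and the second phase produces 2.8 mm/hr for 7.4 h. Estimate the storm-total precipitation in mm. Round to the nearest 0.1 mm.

total ≈ 67.5 mm

Total = Σ Rᵢ Δtᵢ = 5.5 × 8.5 + 2.8 × 7.4
      = 46.75 + 20.72 = 67.5 mm.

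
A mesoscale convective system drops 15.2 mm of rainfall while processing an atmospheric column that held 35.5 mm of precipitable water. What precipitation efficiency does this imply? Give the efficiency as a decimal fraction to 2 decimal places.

ε = rainfall / PW = 15.2 / 35.5 = 0.43.

ε ≈ 0.43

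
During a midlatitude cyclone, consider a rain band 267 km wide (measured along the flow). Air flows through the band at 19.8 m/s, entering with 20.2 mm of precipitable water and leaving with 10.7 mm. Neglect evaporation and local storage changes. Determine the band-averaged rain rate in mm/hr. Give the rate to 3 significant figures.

Column moisture flux per unit crosswind length is F = V × PW.
Inflow: F_in = 19.8 × 20.2 = 399.96 mm·m/s
Outflow: F_out = 19.8 × 10.7 = 211.86 mm·m/s
Steady-state rate R = (F_in − F_out)/L = (399.96 − 211.86) / 267000 m = 7.045e-04 mm/s.
R = 7.045e-04 × 3600 = 2.54 mm/hr.

R ≈ 2.54 mm/hr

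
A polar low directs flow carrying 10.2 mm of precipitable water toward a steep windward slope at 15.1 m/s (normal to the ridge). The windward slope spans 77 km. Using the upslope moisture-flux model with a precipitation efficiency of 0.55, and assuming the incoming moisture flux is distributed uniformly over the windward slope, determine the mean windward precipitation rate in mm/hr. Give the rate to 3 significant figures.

Incoming column moisture flux per unit ridge length: F = V × PW = 15.1 × 10.2 = 154.02 mm·m/s.
Spread over the 77 km slope with efficiency ε = 0.55: R = ε·F/W = 0.55 × 154.02 / 77000 m = 1.100e-03 mm/s.
R = 1.100e-03 × 3600 = 3.96 mm/hr.

R ≈ 3.96 mm/hr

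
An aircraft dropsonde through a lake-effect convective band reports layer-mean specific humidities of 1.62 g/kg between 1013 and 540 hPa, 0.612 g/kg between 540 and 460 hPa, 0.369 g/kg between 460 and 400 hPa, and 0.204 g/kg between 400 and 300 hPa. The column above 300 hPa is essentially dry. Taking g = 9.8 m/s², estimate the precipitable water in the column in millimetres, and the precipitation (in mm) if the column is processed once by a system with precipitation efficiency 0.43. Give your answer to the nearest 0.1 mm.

PW ≈ 8.8 mm; precipitation ≈ 3.8 mm

Precipitable water is the column-integrated vapour mass per unit area: PW = (1/g) Σ q̄ Δp, with q in kg/kg and Δp in Pa (1 kg/m² of water = 1 mm).
Layer 1013–540 hPa: Δp = 473 hPa = 47300 Pa, q̄ = 0.00162 kg/kg → 0.00162 × 47300 / 9.8 = 7.82 mm
Layer 540–460 hPa: Δp = 80 hPa = 8000 Pa, q̄ = 0.000612 kg/kg → 0.000612 × 8000 / 9.8 = 0.50 mm
Layer 460–400 hPa: Δp = 60 hPa = 6000 Pa, q̄ = 0.000369 kg/kg → 0.000369 × 6000 / 9.8 = 0.23 mm
Layer 400–300 hPa: Δp = 100 hPa = 10000 Pa, q̄ = 0.000204 kg/kg → 0.000204 × 10000 / 9.8 = 0.21 mm
PW = 7.82 + 0.50 + 0.23 + 0.21 = 8.76 ≈ 8.8 mm.
Precipitation = ε × PW = 0.43 × 8.8 = 3.8 mm.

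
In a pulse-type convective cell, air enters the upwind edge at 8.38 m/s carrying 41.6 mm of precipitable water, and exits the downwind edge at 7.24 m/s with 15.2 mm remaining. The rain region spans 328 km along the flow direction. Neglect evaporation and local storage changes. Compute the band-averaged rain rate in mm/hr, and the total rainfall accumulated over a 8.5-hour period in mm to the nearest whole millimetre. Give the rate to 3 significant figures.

Column moisture flux per unit crosswind length is F = V × PW.
Inflow: F_in = 8.38 × 41.6 = 348.608 mm·m/s
Outflow: F_out = 7.24 × 15.2 = 110.048 mm·m/s
Steady-state rate R = (F_in − F_out)/L = (348.608 − 110.048) / 328000 m = 7.273e-04 mm/s.
R = 7.273e-04 × 3600 = 2.62 mm/hr.
Over 8.5 h: total = 2.62 × 8.5 = 22.27 ≈ 22 mm.

R ≈ 2.62 mm/hr; total ≈ 22 mm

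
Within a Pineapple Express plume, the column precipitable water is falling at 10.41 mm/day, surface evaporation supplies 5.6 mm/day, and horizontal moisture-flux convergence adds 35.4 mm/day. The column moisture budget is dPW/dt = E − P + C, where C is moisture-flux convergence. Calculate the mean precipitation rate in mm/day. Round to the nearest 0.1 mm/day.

dPW/dt = -10.41 mm/day.
P = E + C − dPW/dt = 5.6 + (35.4) − (-10.41) = 51.4 mm/day.

P ≈ 51.4 mm/day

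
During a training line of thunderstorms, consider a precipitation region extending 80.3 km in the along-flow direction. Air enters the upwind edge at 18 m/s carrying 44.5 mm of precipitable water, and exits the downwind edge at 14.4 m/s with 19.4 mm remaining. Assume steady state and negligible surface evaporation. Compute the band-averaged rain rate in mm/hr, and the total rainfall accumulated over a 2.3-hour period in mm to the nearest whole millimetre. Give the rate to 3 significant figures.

Column moisture flux per unit crosswind length is F = V × PW.
Inflow: F_in = 18 × 44.5 = 801 mm·m/s
Outflow: F_out = 14.4 × 19.4 = 279.36 mm·m/s
Steady-state rate R = (F_in − F_out)/L = (801 − 279.36) / 80300 m = 6.496e-03 mm/s.
R = 6.496e-03 × 3600 = 23.4 mm/hr.
Over 2.3 h: total = 23.4 × 2.3 = 53.82 ≈ 54 mm.

R ≈ 23.4 mm/hr; total ≈ 54 mm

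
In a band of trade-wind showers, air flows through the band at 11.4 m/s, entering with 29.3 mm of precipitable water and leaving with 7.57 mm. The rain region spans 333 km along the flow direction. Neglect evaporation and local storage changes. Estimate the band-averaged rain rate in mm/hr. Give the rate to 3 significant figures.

R ≈ 2.68 mm/hr

Column moisture flux per unit crosswind length is F = V × PW.
Inflow: F_in = 11.4 × 29.3 = 334.02 mm·m/s
Outflow: F_out = 11.4 × 7.57 = 86.298 mm·m/s
Steady-state rate R = (F_in − F_out)/L = (334.02 − 86.298) / 333000 m = 7.439e-04 mm/s.
R = 7.439e-04 × 3600 = 2.68 mm/hr.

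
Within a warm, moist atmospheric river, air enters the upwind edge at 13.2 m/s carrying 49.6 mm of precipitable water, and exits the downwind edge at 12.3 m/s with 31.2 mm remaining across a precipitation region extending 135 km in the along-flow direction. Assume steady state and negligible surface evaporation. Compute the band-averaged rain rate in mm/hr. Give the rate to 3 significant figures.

R ≈ 7.23 mm/hr

Column moisture flux per unit crosswind length is F = V × PW.
Inflow: F_in = 13.2 × 49.6 = 654.72 mm·m/s
Outflow: F_out = 12.3 × 31.2 = 383.76 mm·m/s
Steady-state rate R = (F_in − F_out)/L = (654.72 − 383.76) / 135000 m = 2.007e-03 mm/s.
R = 2.007e-03 × 3600 = 7.23 mm/hr.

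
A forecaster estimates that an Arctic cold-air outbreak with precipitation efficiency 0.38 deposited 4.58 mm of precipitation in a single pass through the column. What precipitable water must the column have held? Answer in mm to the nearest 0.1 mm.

PW = precipitation / ε = 4.58 / 0.38 = 12.1 mm.

PW ≈ 12.1 mm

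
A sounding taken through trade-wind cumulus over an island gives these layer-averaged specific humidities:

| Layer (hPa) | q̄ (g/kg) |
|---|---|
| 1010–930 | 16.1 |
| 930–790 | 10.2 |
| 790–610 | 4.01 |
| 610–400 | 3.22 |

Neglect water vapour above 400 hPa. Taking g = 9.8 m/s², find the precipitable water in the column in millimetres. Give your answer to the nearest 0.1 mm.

Precipitable water is the column-integrated vapour mass per unit area: PW = (1/g) Σ q̄ Δp, with q in kg/kg and Δp in Pa (1 kg/m² of water = 1 mm).
Layer 1010–930 hPa: Δp = 80 hPa = 8000 Pa, q̄ = 0.0161 kg/kg → 0.0161 × 8000 / 9.8 = 13.14 mm
Layer 930–790 hPa: Δp = 140 hPa = 14000 Pa, q̄ = 0.0102 kg/kg → 0.0102 × 14000 / 9.8 = 14.57 mm
Layer 790–610 hPa: Δp = 180 hPa = 18000 Pa, q̄ = 0.00401 kg/kg → 0.00401 × 18000 / 9.8 = 7.37 mm
Layer 610–400 hPa: Δp = 210 hPa = 21000 Pa, q̄ = 0.00322 kg/kg → 0.00322 × 21000 / 9.8 = 6.90 mm
PW = 13.14 + 14.57 + 7.37 + 6.90 = 41.98 ≈ 42.0 mm.

PW ≈ 42.0 mm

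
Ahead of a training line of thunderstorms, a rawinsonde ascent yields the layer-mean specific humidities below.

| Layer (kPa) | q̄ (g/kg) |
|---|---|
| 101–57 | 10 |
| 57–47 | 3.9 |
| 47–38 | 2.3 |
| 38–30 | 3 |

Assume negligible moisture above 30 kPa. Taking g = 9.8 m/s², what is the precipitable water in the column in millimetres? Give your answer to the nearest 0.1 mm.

PW ≈ 53.4 mm

Precipitable water is the column-integrated vapour mass per unit area: PW = (1/g) Σ q̄ Δp, with q in kg/kg and Δp in Pa (1 kg/m² of water = 1 mm).
Layer 101–57 kPa: Δp = 440 hPa = 44000 Pa, q̄ = 0.01 kg/kg → 0.01 × 44000 / 9.8 = 44.90 mm
Layer 57–47 kPa: Δp = 100 hPa = 10000 Pa, q̄ = 0.0039 kg/kg → 0.0039 × 10000 / 9.8 = 3.98 mm
Layer 47–38 kPa: Δp = 90 hPa = 9000 Pa, q̄ = 0.0023 kg/kg → 0.0023 × 9000 / 9.8 = 2.11 mm
Layer 38–30 kPa: Δp = 80 hPa = 8000 Pa, q̄ = 0.003 kg/kg → 0.003 × 8000 / 9.8 = 2.45 mm
PW = 44.90 + 3.98 + 2.11 + 2.45 = 53.44 ≈ 53.4 mm.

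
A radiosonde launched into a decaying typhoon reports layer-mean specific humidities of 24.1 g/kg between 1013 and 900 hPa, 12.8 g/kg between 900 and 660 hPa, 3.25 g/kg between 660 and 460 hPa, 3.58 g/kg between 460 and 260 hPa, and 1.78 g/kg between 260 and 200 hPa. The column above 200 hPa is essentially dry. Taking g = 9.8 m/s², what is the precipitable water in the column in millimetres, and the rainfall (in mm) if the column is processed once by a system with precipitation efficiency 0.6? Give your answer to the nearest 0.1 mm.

PW ≈ 74.2 mm; rainfall ≈ 44.5 mm

Precipitable water is the column-integrated vapour mass per unit area: PW = (1/g) Σ q̄ Δp, with q in kg/kg and Δp in Pa (1 kg/m² of water = 1 mm).
Layer 1013–900 hPa: Δp = 113 hPa = 11300 Pa, q̄ = 0.0241 kg/kg → 0.0241 × 11300 / 9.8 = 27.79 mm
Layer 900–660 hPa: Δp = 240 hPa = 24000 Pa, q̄ = 0.0128 kg/kg → 0.0128 × 24000 / 9.8 = 31.35 mm
Layer 660–460 hPa: Δp = 200 hPa = 20000 Pa, q̄ = 0.00325 kg/kg → 0.00325 × 20000 / 9.8 = 6.63 mm
Layer 460–260 hPa: Δp = 200 hPa = 20000 Pa, q̄ = 0.00358 kg/kg → 0.00358 × 20000 / 9.8 = 7.31 mm
Layer 260–200 hPa: Δp = 60 hPa = 6000 Pa, q̄ = 0.00178 kg/kg → 0.00178 × 6000 / 9.8 = 1.09 mm
PW = 27.79 + 31.35 + 6.63 + 7.31 + 1.09 = 74.17 ≈ 74.2 mm.
Rainfall = ε × PW = 0.6 × 74.2 = 44.5 mm.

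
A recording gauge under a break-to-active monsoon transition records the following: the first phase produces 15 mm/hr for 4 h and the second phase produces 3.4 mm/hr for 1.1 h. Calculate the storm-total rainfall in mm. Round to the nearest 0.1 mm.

Total = Σ Rᵢ Δtᵢ = 15 × 4 + 3.4 × 1.1
      = 60 + 3.74 = 63.7 mm.

total ≈ 63.7 mm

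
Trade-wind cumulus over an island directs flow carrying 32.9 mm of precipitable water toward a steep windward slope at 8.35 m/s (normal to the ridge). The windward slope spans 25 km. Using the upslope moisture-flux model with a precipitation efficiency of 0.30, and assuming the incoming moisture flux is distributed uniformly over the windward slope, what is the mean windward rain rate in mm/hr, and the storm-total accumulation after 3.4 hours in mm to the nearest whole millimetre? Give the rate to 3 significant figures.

Incoming column moisture flux per unit ridge length: F = V × PW = 8.35 × 32.9 = 274.715 mm·m/s.
Spread over the 25 km slope with efficiency ε = 0.30: R = ε·F/W = 0.30 × 274.715 / 25000 m = 3.297e-03 mm/s.
R = 3.297e-03 × 3600 = 11.9 mm/hr.
Over 3.4 h: total = 11.9 × 3.4 = 40.46 ≈ 40 mm.

R ≈ 11.9 mm/hr; total ≈ 40 mm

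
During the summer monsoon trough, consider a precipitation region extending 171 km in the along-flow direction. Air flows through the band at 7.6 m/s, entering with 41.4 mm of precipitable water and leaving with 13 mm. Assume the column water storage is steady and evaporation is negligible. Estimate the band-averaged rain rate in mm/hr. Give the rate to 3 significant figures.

Column moisture flux per unit crosswind length is F = V × PW.
Inflow: F_in = 7.6 × 41.4 = 314.64 mm·m/s
Outflow: F_out = 7.6 × 13 = 98.8 mm·m/s
Steady-state rate R = (F_in − F_out)/L = (314.64 − 98.8) / 171000 m = 1.262e-03 mm/s.
R = 1.262e-03 × 3600 = 4.54 mm/hr.

R ≈ 4.54 mm/hr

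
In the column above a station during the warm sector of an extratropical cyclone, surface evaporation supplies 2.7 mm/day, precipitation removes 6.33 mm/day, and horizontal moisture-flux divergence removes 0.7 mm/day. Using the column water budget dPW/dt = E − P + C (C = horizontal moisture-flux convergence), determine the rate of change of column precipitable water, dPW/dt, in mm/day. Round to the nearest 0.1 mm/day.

dPW/dt ≈ -4.3 mm/day

dPW/dt = E − P + C = 2.7 − 6.33 + (-0.7) = -4.3 mm/day.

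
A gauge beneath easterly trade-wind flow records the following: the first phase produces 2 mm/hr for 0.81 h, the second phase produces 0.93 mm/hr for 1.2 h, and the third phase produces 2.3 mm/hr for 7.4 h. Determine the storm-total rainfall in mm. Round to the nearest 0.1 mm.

Total = Σ Rᵢ Δtᵢ = 2 × 0.81 + 0.93 × 1.2 + 2.3 × 7.4
      = 1.62 + 1.116 + 17.02 = 19.8 mm.

total ≈ 19.8 mm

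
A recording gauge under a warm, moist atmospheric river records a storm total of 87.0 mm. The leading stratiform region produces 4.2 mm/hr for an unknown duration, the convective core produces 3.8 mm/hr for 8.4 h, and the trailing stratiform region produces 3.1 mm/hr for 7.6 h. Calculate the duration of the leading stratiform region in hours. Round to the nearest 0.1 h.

duration ≈ 7.5 h

Known phases: 3.8 × 8.4 + 3.1 × 7.6 = 31.92 + 23.56 = 55.48 mm.
Remaining depth = 87.0 − 55.48 = 31.52 mm.
Duration = 31.52 / 4.2 = 7.5 h.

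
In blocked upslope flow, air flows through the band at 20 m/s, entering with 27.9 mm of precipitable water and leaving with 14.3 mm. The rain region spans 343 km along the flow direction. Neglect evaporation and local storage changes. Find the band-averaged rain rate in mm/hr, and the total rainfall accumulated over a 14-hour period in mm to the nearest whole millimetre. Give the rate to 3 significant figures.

Column moisture flux per unit crosswind length is F = V × PW.
Inflow: F_in = 20 × 27.9 = 558 mm·m/s
Outflow: F_out = 20 × 14.3 = 286 mm·m/s
Steady-state rate R = (F_in − F_out)/L = (558 − 286) / 343000 m = 7.930e-04 mm/s.
R = 7.930e-04 × 3600 = 2.85 mm/hr.
Over 14 h: total = 2.85 × 14 = 39.9 ≈ 40 mm.

R ≈ 2.85 mm/hr; total ≈ 40 mm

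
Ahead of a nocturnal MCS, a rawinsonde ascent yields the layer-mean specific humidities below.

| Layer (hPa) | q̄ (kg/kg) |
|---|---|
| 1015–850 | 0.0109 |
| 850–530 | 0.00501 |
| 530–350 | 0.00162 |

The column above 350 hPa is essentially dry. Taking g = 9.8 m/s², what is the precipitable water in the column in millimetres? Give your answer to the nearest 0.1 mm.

Precipitable water is the column-integrated vapour mass per unit area: PW = (1/g) Σ q̄ Δp, with q in kg/kg and Δp in Pa (1 kg/m² of water = 1 mm).
Layer 1015–850 hPa: Δp = 165 hPa = 16500 Pa, q̄ = 0.0109 kg/kg → 0.0109 × 16500 / 9.8 = 18.35 mm
Layer 850–530 hPa: Δp = 320 hPa = 32000 Pa, q̄ = 0.00501 kg/kg → 0.00501 × 32000 / 9.8 = 16.36 mm
Layer 530–350 hPa: Δp = 180 hPa = 18000 Pa, q̄ = 0.00162 kg/kg → 0.00162 × 18000 / 9.8 = 2.98 mm
PW = 18.35 + 16.36 + 2.98 = 37.69 ≈ 37.7 mm.

PW ≈ 37.7 mm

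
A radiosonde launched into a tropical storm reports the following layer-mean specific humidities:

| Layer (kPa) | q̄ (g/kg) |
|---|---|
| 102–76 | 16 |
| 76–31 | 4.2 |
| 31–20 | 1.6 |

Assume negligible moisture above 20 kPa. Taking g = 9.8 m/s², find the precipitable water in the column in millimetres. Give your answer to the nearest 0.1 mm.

PW ≈ 63.5 mm

Precipitable water is the column-integrated vapour mass per unit area: PW = (1/g) Σ q̄ Δp, with q in kg/kg and Δp in Pa (1 kg/m² of water = 1 mm).
Layer 102–76 kPa: Δp = 260 hPa = 26000 Pa, q̄ = 0.016 kg/kg → 0.016 × 26000 / 9.8 = 42.45 mm
Layer 76–31 kPa: Δp = 450 hPa = 45000 Pa, q̄ = 0.0042 kg/kg → 0.0042 × 45000 / 9.8 = 19.29 mm
Layer 31–20 kPa: Δp = 110 hPa = 11000 Pa, q̄ = 0.0016 kg/kg → 0.0016 × 11000 / 9.8 = 1.80 mm
PW = 42.45 + 19.29 + 1.80 = 63.54 ≈ 63.5 mm.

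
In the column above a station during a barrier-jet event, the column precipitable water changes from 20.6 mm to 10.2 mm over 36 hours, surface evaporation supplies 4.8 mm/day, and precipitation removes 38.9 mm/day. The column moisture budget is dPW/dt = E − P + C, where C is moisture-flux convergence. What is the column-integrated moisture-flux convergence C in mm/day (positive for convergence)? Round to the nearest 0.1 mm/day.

C ≈ 27.2 mm/day

dPW/dt = (10.2 − 20.6) mm / (36/24 day) = -6.933 mm/day.
C = dPW/dt − E + P = (-6.933) − 4.8 + 38.9 = 27.2 mm/day.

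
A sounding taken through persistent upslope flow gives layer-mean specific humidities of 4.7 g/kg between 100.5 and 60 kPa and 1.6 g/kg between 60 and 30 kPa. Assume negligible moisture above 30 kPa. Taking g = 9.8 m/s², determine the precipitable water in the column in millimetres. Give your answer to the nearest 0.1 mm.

Precipitable water is the column-integrated vapour mass per unit area: PW = (1/g) Σ q̄ Δp, with q in kg/kg and Δp in Pa (1 kg/m² of water = 1 mm).
Layer 100.5–60 kPa: Δp = 405 hPa = 40500 Pa, q̄ = 0.0047 kg/kg → 0.0047 × 40500 / 9.8 = 19.42 mm
Layer 60–30 kPa: Δp = 300 hPa = 30000 Pa, q̄ = 0.0016 kg/kg → 0.0016 × 30000 / 9.8 = 4.90 mm
PW = 19.42 + 4.90 = 24.32 ≈ 24.3 mm.

PW ≈ 24.3 mm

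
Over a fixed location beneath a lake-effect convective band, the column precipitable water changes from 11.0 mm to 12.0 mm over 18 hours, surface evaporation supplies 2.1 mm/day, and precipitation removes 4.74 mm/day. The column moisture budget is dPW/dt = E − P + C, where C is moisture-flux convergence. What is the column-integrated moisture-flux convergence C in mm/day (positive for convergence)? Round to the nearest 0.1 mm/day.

C ≈ 4.0 mm/day

dPW/dt = (12.0 − 11.0) mm / (18/24 day) = +1.333 mm/day.
C = dPW/dt − E + P = (+1.333) − 2.1 + 4.74 = 4.0 mm/day.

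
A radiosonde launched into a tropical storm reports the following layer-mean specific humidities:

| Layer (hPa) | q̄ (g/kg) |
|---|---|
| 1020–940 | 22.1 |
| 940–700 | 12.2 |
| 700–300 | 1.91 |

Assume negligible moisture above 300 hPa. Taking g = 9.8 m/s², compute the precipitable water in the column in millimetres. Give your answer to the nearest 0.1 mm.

Precipitable water is the column-integrated vapour mass per unit area: PW = (1/g) Σ q̄ Δp, with q in kg/kg and Δp in Pa (1 kg/m² of water = 1 mm).
Layer 1020–940 hPa: Δp = 80 hPa = 8000 Pa, q̄ = 0.0221 kg/kg → 0.0221 × 8000 / 9.8 = 18.04 mm
Layer 940–700 hPa: Δp = 240 hPa = 24000 Pa, q̄ = 0.0122 kg/kg → 0.0122 × 24000 / 9.8 = 29.88 mm
Layer 700–300 hPa: Δp = 400 hPa = 40000 Pa, q̄ = 0.00191 kg/kg → 0.00191 × 40000 / 9.8 = 7.80 mm
PW = 18.04 + 29.88 + 7.80 = 55.72 ≈ 55.7 mm.

PW ≈ 55.7 mm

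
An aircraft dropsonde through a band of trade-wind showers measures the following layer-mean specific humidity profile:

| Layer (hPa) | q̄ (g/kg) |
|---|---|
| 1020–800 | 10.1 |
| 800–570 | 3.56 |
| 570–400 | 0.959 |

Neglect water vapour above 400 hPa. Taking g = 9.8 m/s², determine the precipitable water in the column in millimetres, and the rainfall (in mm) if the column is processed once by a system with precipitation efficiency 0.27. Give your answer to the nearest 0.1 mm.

PW ≈ 32.7 mm; rainfall ≈ 8.8 mm

Precipitable water is the column-integrated vapour mass per unit area: PW = (1/g) Σ q̄ Δp, with q in kg/kg and Δp in Pa (1 kg/m² of water = 1 mm).
Layer 1020–800 hPa: Δp = 220 hPa = 22000 Pa, q̄ = 0.0101 kg/kg → 0.0101 × 22000 / 9.8 = 22.67 mm
Layer 800–570 hPa: Δp = 230 hPa = 23000 Pa, q̄ = 0.00356 kg/kg → 0.00356 × 23000 / 9.8 = 8.36 mm
Layer 570–400 hPa: Δp = 170 hPa = 17000 Pa, q̄ = 0.000959 kg/kg → 0.000959 × 17000 / 9.8 = 1.66 mm
PW = 22.67 + 8.36 + 1.66 = 32.69 ≈ 32.7 mm.
Rainfall = ε × PW = 0.27 × 32.7 = 8.8 mm.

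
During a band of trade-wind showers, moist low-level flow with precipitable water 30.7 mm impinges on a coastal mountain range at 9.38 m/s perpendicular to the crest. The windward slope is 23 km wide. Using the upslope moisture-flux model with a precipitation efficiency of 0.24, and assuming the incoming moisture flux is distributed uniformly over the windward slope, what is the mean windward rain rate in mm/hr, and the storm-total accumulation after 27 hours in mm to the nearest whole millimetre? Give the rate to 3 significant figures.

R ≈ 10.8 mm/hr; total ≈ 292 mm

Incoming column moisture flux per unit ridge length: F = V × PW = 9.38 × 30.7 = 287.966 mm·m/s.
Spread over the 23 km slope with efficiency ε = 0.24: R = ε·F/W = 0.24 × 287.966 / 23000 m = 3.005e-03 mm/s.
R = 3.005e-03 × 3600 = 10.8 mm/hr.
Over 27 h: total = 10.8 × 27 = 291.6 ≈ 292 mm.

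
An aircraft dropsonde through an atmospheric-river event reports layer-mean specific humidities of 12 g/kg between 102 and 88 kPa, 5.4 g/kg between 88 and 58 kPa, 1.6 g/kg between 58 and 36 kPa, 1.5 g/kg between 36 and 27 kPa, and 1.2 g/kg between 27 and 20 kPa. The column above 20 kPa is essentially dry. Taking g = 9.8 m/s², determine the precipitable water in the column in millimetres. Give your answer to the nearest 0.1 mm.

PW ≈ 39.5 mm

Precipitable water is the column-integrated vapour mass per unit area: PW = (1/g) Σ q̄ Δp, with q in kg/kg and Δp in Pa (1 kg/m² of water = 1 mm).
Layer 102–88 kPa: Δp = 140 hPa = 14000 Pa, q̄ = 0.012 kg/kg → 0.012 × 14000 / 9.8 = 17.14 mm
Layer 88–58 kPa: Δp = 300 hPa = 30000 Pa, q̄ = 0.0054 kg/kg → 0.0054 × 30000 / 9.8 = 16.53 mm
Layer 58–36 kPa: Δp = 220 hPa = 22000 Pa, q̄ = 0.0016 kg/kg → 0.0016 × 22000 / 9.8 = 3.59 mm
Layer 36–27 kPa: Δp = 90 hPa = 9000 Pa, q̄ = 0.0015 kg/kg → 0.0015 × 9000 / 9.8 = 1.38 mm
Layer 27–20 kPa: Δp = 70 hPa = 7000 Pa, q̄ = 0.0012 kg/kg → 0.0012 × 7000 / 9.8 = 0.86 mm
PW = 17.14 + 16.53 + 3.59 + 1.38 + 0.86 = 39.50 ≈ 39.5 mm.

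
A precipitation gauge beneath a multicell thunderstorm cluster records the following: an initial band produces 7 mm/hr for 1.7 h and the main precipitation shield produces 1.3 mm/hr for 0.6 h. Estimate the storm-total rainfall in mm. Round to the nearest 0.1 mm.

total ≈ 12.7 mm

Total = Σ Rᵢ Δtᵢ = 7 × 1.7 + 1.3 × 0.6
      = 11.9 + 0.78 = 12.7 mm.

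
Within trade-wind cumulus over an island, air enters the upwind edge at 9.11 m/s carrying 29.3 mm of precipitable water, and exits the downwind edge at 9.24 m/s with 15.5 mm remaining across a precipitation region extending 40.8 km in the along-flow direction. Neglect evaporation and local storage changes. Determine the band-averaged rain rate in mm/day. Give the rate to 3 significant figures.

R ≈ 262 mm/day

Column moisture flux per unit crosswind length is F = V × PW.
Inflow: F_in = 9.11 × 29.3 = 266.923 mm·m/s
Outflow: F_out = 9.24 × 15.5 = 143.22 mm·m/s
Steady-state rate R = (F_in − F_out)/L = (266.923 − 143.22) / 40800 m = 3.032e-03 mm/s.
R = 3.032e-03 × 3600 × 24 = 262 mm/day.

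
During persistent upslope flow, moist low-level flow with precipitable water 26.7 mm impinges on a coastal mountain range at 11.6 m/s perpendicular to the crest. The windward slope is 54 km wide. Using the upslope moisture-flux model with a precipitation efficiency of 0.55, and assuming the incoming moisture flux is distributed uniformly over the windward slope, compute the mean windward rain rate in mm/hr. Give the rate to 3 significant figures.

R ≈ 11.4 mm/hr

Incoming column moisture flux per unit ridge length: F = V × PW = 11.6 × 26.7 = 309.72 mm·m/s.
Spread over the 54 km slope with efficiency ε = 0.55: R = ε·F/W = 0.55 × 309.72 / 54000 m = 3.155e-03 mm/s.
R = 3.155e-03 × 3600 = 11.4 mm/hr.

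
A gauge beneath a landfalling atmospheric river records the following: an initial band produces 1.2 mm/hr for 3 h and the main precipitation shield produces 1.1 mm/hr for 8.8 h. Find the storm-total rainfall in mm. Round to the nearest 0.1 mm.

Total = Σ Rᵢ Δtᵢ = 1.2 × 3 + 1.1 × 8.8
      = 3.6 + 9.68 = 13.3 mm.

total ≈ 13.3 mm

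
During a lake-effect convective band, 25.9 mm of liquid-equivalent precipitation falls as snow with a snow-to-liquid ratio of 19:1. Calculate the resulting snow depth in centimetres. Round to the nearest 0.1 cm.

snow depth ≈ 49.2 cm

Snow depth = liquid × ratio = 25.9 mm × 19 = 492.1 mm = 49.2 cm.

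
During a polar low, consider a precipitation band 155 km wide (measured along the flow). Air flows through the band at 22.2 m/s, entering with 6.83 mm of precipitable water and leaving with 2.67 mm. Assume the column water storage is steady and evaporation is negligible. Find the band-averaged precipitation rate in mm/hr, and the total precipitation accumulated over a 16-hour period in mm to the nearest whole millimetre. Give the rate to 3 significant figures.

Column moisture flux per unit crosswind length is F = V × PW.
Inflow: F_in = 22.2 × 6.83 = 151.626 mm·m/s
Outflow: F_out = 22.2 × 2.67 = 59.274 mm·m/s
Steady-state rate R = (F_in − F_out)/L = (151.626 − 59.274) / 155000 m = 5.958e-04 mm/s.
R = 5.958e-04 × 3600 = 2.14 mm/hr.
Over 16 h: total = 2.14 × 16 = 34.24 ≈ 34 mm.

R ≈ 2.14 mm/hr; total ≈ 34 mm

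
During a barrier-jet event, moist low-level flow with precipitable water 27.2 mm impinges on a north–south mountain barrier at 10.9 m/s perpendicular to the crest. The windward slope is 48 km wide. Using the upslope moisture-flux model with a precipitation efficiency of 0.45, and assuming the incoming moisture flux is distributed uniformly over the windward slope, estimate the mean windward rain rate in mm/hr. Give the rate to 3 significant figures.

R ≈ 10.0 mm/hr

Incoming column moisture flux per unit ridge length: F = V × PW = 10.9 × 27.2 = 296.48 mm·m/s.
Spread over the 48 km slope with efficiency ε = 0.45: R = ε·F/W = 0.45 × 296.48 / 48000 m = 2.779e-03 mm/s.
R = 2.779e-03 × 3600 = 10.0 mm/hr.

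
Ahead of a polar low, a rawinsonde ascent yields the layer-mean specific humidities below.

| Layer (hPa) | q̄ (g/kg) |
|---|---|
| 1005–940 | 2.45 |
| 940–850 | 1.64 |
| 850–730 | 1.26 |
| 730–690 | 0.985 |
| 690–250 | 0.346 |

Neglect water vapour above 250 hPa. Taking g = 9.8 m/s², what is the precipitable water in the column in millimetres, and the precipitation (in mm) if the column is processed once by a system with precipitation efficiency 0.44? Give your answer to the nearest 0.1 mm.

Precipitable water is the column-integrated vapour mass per unit area: PW = (1/g) Σ q̄ Δp, with q in kg/kg and Δp in Pa (1 kg/m² of water = 1 mm).
Layer 1005–940 hPa: Δp = 65 hPa = 6500 Pa, q̄ = 0.00245 kg/kg → 0.00245 × 6500 / 9.8 = 1.62 mm
Layer 940–850 hPa: Δp = 90 hPa = 9000 Pa, q̄ = 0.00164 kg/kg → 0.00164 × 9000 / 9.8 = 1.51 mm
Layer 850–730 hPa: Δp = 120 hPa = 12000 Pa, q̄ = 0.00126 kg/kg → 0.00126 × 12000 / 9.8 = 1.54 mm
Layer 730–690 hPa: Δp = 40 hPa = 4000 Pa, q̄ = 0.000985 kg/kg → 0.000985 × 4000 / 9.8 = 0.40 mm
Layer 690–250 hPa: Δp = 440 hPa = 44000 Pa, q̄ = 0.000346 kg/kg → 0.000346 × 44000 / 9.8 = 1.55 mm
PW = 1.62 + 1.51 + 1.54 + 0.40 + 1.55 = 6.62 ≈ 6.6 mm.
Precipitation = ε × PW = 0.44 × 6.6 = 2.9 mm.

PW ≈ 6.6 mm; precipitation ≈ 2.9 mm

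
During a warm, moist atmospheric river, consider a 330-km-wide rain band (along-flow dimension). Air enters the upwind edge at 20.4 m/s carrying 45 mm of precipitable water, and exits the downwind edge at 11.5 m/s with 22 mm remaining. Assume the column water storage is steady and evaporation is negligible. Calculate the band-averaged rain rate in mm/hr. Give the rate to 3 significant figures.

Column moisture flux per unit crosswind length is F = V × PW.
Inflow: F_in = 20.4 × 45 = 918 mm·m/s
Outflow: F_out = 11.5 × 22 = 253 mm·m/s
Steady-state rate R = (F_in − F_out)/L = (918 − 253) / 330000 m = 2.015e-03 mm/s.
R = 2.015e-03 × 3600 = 7.25 mm/hr.

R ≈ 7.25 mm/hr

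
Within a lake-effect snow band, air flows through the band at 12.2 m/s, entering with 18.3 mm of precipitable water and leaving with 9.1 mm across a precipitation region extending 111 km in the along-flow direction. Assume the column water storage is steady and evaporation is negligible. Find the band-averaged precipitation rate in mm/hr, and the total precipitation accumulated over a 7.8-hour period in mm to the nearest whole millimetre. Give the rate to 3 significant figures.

R ≈ 3.64 mm/hr; total ≈ 28 mm

Column moisture flux per unit crosswind length is F = V × PW.
Inflow: F_in = 12.2 × 18.3 = 223.26 mm·m/s
Outflow: F_out = 12.2 × 9.1 = 111.02 mm·m/s
Steady-state rate R = (F_in − F_out)/L = (223.26 − 111.02) / 111000 m = 1.011e-03 mm/s.
R = 1.011e-03 × 3600 = 3.64 mm/hr.
Over 7.8 h: total = 3.64 × 7.8 = 28.392 ≈ 28 mm.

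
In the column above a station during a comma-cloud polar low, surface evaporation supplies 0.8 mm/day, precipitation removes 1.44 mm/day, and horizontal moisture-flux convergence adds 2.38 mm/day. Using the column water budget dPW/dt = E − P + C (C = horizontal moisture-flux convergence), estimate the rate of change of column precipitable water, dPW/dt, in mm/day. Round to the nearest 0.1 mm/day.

dPW/dt ≈ 1.7 mm/day

dPW/dt = E − P + C = 0.8 − 1.44 + (2.38) = 1.7 mm/day.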